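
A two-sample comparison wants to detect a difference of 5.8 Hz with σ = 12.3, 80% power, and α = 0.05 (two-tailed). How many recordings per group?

n per group = 2(z_α/2 + z_β)²σ²/d² = 2×(1.96 + 0.84)²×12.3²/5.8² = 70.5 → n = 71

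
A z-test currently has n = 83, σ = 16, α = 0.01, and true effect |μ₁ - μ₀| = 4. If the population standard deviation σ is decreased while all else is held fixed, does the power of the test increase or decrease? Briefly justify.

Power increases: a smaller σ shrinks the standard error σ/√n, moving the sampling distribution under H₁ further from the critical value.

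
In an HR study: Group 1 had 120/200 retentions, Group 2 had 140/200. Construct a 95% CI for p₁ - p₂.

p̂₁ = 0.6, p̂₂ = 0.7. Difference = -0.1. CI = (-0.193, -0.007)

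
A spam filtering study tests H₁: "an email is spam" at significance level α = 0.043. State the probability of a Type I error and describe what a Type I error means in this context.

P(Type I error) = α = 0.043. A Type I error is rejecting H₀ when H₀ is actually true (false positive) — here, concluding that an email is spam when in fact this is not the case. Consequence: a legitimate email is sent to the spam folder and the user misses it.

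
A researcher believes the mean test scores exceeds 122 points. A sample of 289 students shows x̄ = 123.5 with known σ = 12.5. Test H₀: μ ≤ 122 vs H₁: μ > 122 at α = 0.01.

z = 2.04. Critical value: 2.33. Fail to reject H₀.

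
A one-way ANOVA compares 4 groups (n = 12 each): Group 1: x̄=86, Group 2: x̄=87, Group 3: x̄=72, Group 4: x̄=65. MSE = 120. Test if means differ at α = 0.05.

Grand mean = 77.5. SS_between = 4188.0, MS_between = 1396.0. F = 11.633, F_crit ≈ 2.816. Reject H₀.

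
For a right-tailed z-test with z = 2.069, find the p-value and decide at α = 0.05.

p = P(Z > 2.069) = 1 - Φ(2.069) ≈ 0.0193. Since p < 0.05, reject H₀ (significant) at α = 0.05.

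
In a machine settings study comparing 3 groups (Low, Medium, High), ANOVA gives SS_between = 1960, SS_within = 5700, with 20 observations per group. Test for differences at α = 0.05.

df_between = 2, df_within = 57. F = MS_between/MS_within = 980.0/100.0 = 9.8. F_crit ≈ 3.159. Reject H₀. At least one mean differs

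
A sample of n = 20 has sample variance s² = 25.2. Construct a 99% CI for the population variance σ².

df = 19. χ²_{0.005} = 38.582, χ²_{0.995} = 6.844. CI for σ² = ((n-1)s²/χ²_{α/2}, (n-1)s²/χ²_{1-α/2}) = (19·25.2/38.582, 19·25.2/6.844) = (12.41, 69.96)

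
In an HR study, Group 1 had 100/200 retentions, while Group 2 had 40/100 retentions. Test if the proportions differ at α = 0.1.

p̂₁ = 0.5, p̂₂ = 0.4, pooled p̂ = 0.467. z = 1.637. Critical: ±1.645. Fail to reject H₀.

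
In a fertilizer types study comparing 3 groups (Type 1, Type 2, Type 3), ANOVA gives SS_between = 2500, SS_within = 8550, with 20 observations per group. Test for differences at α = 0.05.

df_between = 2, df_within = 57. F = MS_between/MS_within = 1250.0/150.0 = 8.333. F_crit ≈ 3.159. Reject H₀. At least one mean differs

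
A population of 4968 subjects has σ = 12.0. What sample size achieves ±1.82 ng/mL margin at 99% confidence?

Without FPC: n₀ = (2.576×12.0/1.82)² = 288.477. With FPC: n = n₀N/(n₀+N-1) = 272.7 → n = 273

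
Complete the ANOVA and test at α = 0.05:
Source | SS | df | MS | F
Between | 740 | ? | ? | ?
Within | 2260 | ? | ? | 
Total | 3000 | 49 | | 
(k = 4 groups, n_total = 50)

df_between = 3, df_within = 46. MS_between = 246.67, MS_within = 49.13. F = 5.021, F_crit ≈ 2.807. Reject H₀.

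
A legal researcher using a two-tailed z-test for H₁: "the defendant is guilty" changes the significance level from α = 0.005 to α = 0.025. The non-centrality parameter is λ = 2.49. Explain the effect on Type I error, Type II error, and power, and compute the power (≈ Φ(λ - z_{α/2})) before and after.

Increasing α from 0.005 to 0.025:
• Type I error rate increases (α is the Type I rate by definition).
• Critical value moves from z_{α/2} = 2.807 to 2.241, so power = Φ(λ - z_{α/2}) goes from Φ(2.49 - 2.807) = 0.376 to Φ(2.49 - 2.241) = 0.598.
• Type II error rate β = 1 - power therefore decreases (0.624 → 0.402).
Appropriate when false negatives are costly — here, acquitting a guilty person.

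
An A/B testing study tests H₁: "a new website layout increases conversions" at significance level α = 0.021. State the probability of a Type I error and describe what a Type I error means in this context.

P(Type I error) = α = 0.021. A Type I error is rejecting H₀ when H₀ is actually true (false positive) — here, concluding that a new website layout increases conversions when in fact this is not the case. Consequence: rolling out a layout that doesn't actually help — wasted engineering effort.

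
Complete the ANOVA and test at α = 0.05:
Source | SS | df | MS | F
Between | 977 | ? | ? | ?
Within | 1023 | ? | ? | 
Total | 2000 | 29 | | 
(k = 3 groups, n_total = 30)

df_between = 2, df_within = 27. MS_between = 488.5, MS_within = 37.89. F = 12.893, F_crit ≈ 3.354. Reject H₀.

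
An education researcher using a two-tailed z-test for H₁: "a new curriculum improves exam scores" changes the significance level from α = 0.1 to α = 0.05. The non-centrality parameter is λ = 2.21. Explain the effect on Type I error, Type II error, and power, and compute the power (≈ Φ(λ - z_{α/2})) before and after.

Decreasing α from 0.1 to 0.05:
• Type I error rate decreases (α is the Type I rate by definition).
• Critical value moves from z_{α/2} = 1.645 to 1.96, so power = Φ(λ - z_{α/2}) goes from Φ(2.21 - 1.645) = 0.714 to Φ(2.21 - 1.96) = 0.599.
• Type II error rate β = 1 - power therefore increases (0.286 → 0.401).
Appropriate when false positives are costly — here, adopting a curriculum that gives no real benefit — disruption for nothing.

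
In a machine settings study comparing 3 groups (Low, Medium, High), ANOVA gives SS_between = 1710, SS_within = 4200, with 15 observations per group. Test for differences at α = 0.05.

df_between = 2, df_within = 42. F = MS_between/MS_within = 855.0/100.0 = 8.55. F_crit ≈ 3.22. Reject H₀. At least one mean differs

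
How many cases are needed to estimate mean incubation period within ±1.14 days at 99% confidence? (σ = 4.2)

n = (z*σ/E)² = (2.576×4.2/1.14)² = 90.1 → n = 91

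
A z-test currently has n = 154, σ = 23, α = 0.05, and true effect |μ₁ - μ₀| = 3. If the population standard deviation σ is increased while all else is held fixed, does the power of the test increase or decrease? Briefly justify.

Power decreases: a larger σ inflates the standard error σ/√n, pulling the sampling distribution under H₁ back toward the critical value.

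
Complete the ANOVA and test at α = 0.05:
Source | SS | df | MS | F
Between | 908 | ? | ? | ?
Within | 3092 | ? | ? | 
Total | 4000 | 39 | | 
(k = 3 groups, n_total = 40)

df_between = 2, df_within = 37. MS_between = 454.0, MS_within = 83.57. F = 5.433, F_crit ≈ 3.252. Reject H₀.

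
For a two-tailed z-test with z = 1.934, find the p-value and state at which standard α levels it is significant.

p = 2·P(Z > |1.934|) = 2·(1 - Φ(1.934)) ≈ 0.0531. Significant at α = 0.1.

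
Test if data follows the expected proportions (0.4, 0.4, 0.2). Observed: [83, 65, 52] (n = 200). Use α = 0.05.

Expected: [80.0, 80.0, 40.0]. χ² = 6.525. df = 2, critical = 5.991. Reject H₀.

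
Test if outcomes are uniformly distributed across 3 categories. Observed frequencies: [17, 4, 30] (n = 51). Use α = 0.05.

Expected = 17 each. χ² = Σ(O-E)²/E = 19.882. df = 2, critical value = 5.991. Reject H₀.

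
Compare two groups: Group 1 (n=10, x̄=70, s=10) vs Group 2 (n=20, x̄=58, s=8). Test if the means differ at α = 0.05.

Pooled sp = 8.69. t = 3.564, df = 28. Critical t = ±2.048. Reject H₀.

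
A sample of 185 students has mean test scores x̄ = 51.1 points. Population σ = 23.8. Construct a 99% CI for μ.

CI = x̄ ± z*(σ/√n) = 51.1 ± 2.576(23.8/√185) = 51.1 ± 4.51 = (46.59, 55.61)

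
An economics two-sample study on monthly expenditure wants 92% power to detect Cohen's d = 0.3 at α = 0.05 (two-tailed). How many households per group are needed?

z_{α/2} = 1.96, z_β = Φ⁻¹(0.92) = 1.405. For small effect (d = 0.3): n per group = 2(z_{α/2} + z_β)²/d² = 2(1.96 + 1.405)²/0.3² = 251.6 → 252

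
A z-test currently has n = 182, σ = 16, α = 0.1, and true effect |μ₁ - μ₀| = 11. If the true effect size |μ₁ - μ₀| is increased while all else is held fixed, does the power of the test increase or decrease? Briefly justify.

Power increases: a larger true effect increases the non-centrality λ = |μ₁ - μ₀|/(σ/√n).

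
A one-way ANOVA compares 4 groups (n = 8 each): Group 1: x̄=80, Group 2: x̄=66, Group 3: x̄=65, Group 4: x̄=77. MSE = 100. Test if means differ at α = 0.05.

Grand mean = 72.0. SS_between = 1392.0, MS_between = 464.0. F = 4.64, F_crit ≈ 2.947. Reject H₀.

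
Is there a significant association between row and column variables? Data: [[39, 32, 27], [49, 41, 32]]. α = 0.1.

χ² = 0.052. df = 2, critical = 4.605. Fail to reject H₀. No evidence of dependence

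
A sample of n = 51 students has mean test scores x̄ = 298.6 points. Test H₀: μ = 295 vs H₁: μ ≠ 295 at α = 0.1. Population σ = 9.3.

z = (x̄ - μ₀)/(σ/√n) = (298.6 - 295)/(9.3/√51) = 2.764. Critical value: ±1.645. Since |2.764| > 1.645, Reject H₀.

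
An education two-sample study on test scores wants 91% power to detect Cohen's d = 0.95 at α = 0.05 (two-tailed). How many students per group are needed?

z_{α/2} = 1.96, z_β = Φ⁻¹(0.91) = 1.341. For large effect (d = 0.95): n per group = 2(z_{α/2} + z_β)²/d² = 2(1.96 + 1.341)²/0.95² = 24.1 → 25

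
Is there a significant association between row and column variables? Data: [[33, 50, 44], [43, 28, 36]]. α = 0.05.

χ² = 6.66. df = 2, critical = 5.991. Reject H₀. Variables are dependent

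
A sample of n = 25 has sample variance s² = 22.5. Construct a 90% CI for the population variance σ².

df = 24. χ²_{0.05} = 36.415, χ²_{0.95} = 13.848. CI for σ² = ((n-1)s²/χ²_{α/2}, (n-1)s²/χ²_{1-α/2}) = (24·22.5/36.415, 24·22.5/13.848) = (14.83, 38.99)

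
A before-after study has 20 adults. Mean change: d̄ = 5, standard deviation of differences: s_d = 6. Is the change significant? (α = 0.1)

t = d̄/(s_d/√n) = 5/(6/√20) = 3.727. df = 19, critical t = ±1.729. Reject H₀.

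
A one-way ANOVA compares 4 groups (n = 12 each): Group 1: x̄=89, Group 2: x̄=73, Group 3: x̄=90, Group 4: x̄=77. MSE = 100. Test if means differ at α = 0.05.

Grand mean = 82.25. SS_between = 2625.0, MS_between = 875.0. F = 8.75, F_crit ≈ 2.816. Reject H₀.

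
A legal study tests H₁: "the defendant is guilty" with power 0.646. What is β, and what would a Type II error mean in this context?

β = 1 - power = 1 - 0.646 = 0.354. A Type II error is failing to reject H₀ when H₀ is false (false negative) — here, failing to conclude that the defendant is guilty when in fact it is true. Consequence: acquitting a guilty person.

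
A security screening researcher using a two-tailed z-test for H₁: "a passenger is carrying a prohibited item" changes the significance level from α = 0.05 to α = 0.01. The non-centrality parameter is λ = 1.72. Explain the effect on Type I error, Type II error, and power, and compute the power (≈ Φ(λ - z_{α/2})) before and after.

Decreasing α from 0.05 to 0.01:
• Type I error rate decreases (α is the Type I rate by definition).
• Critical value moves from z_{α/2} = 1.96 to 2.576, so power = Φ(λ - z_{α/2}) goes from Φ(1.72 - 1.96) = 0.405 to Φ(1.72 - 2.576) = 0.196.
• Type II error rate β = 1 - power therefore increases (0.595 → 0.804).
Appropriate when false positives are costly — here, detaining an innocent passenger — delay and inconvenience.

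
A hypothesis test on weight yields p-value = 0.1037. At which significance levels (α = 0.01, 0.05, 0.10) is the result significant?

p = 0.1037. Not significant at any of the given levels.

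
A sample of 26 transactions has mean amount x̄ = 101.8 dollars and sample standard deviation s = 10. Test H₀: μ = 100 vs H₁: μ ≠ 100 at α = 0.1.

t = (x̄ - μ₀)/(s/√n) = (101.8 - 100)/(10/√26) = 0.918. df = 25, critical t = ±1.708. Fail to reject H₀.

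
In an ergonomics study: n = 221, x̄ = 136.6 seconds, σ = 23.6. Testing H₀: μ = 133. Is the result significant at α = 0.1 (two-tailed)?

z = (136.6 - 133)/(23.6/√221) = 2.268. Since |z| > 1.645, significant at α = 0.1.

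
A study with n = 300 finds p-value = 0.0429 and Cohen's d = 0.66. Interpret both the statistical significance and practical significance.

Statistically significant (p = 0.0429 < 0.05). Cohen's d = 0.66 indicates a medium effect size. Both statistical and practical significance should be considered.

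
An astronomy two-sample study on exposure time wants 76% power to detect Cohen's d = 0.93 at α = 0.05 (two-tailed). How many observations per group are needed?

z_{α/2} = 1.96, z_β = Φ⁻¹(0.76) = 0.706. For large effect (d = 0.93): n per group = 2(z_{α/2} + z_β)²/d² = 2(1.96 + 0.706)²/0.93² = 16.4 → 17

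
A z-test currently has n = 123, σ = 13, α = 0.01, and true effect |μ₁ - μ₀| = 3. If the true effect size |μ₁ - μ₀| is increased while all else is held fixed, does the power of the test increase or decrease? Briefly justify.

Power increases: a larger true effect increases the non-centrality λ = |μ₁ - μ₀|/(σ/√n).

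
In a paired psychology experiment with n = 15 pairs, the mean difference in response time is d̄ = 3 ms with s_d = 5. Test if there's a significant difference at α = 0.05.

t = d̄/(s_d/√n) = 3/(5/√15) = 2.324. df = 14, critical t = ±2.145. Reject H₀.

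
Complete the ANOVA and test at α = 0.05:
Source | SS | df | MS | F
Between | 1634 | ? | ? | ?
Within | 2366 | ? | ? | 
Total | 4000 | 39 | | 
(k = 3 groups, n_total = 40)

df_between = 2, df_within = 37. MS_between = 817.0, MS_within = 63.95. F = 12.776, F_crit ≈ 3.252. Reject H₀.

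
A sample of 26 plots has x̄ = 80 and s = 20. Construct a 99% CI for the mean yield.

CI = x̄ ± t*(s/√n) = 80 ± 2.787(20/√26) = (69.07, 90.93)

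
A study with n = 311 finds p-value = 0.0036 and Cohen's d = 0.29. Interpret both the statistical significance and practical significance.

Statistically significant (p = 0.0036 < 0.05). Cohen's d = 0.29 indicates a small effect size. Both statistical and practical significance should be considered.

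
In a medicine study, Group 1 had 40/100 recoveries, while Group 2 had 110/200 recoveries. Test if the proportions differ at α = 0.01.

p̂₁ = 0.4, p̂₂ = 0.55, pooled p̂ = 0.5. z = -2.449. Critical: ±2.576. Fail to reject H₀.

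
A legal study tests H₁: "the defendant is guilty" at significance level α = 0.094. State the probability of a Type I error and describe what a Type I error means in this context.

P(Type I error) = α = 0.094. A Type I error is rejecting H₀ when H₀ is actually true (false positive) — here, concluding that the defendant is guilty when in fact this is not the case. Consequence: convicting an innocent person.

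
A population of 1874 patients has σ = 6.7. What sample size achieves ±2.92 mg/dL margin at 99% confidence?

Without FPC: n₀ = (2.576×6.7/2.92)² = 34.936. With FPC: n = n₀N/(n₀+N-1) = 34.3 → n = 35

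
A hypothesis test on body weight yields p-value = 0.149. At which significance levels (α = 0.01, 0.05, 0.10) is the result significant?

p = 0.149. Not significant at any of the given levels.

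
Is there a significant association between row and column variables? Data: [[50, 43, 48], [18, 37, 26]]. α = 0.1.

χ² = 6.293. df = 2, critical = 4.605. Reject H₀. Variables are dependent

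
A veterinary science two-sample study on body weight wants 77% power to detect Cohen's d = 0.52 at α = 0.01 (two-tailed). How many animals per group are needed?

z_{α/2} = 2.576, z_β = Φ⁻¹(0.77) = 0.739. For medium effect (d = 0.52): n per group = 2(z_{α/2} + z_β)²/d² = 2(2.576 + 0.739)²/0.52² = 81.3 → 82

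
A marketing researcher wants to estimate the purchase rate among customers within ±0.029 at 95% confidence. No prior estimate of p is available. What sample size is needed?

Conservative approach: use p = 0.5 (maximizes p(1-p) = 0.25). n = z²(0.25)/E² = 1.96²×0.25/0.029² = 1142.0 → n = 1142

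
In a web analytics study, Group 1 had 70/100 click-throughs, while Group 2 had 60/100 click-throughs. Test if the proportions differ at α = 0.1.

p̂₁ = 0.7, p̂₂ = 0.6, pooled p̂ = 0.65. z = 1.482. Critical: ±1.645. Fail to reject H₀.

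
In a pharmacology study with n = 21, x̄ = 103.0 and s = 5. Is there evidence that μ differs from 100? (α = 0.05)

t = (x̄ - μ₀)/(s/√n) = (103.0 - 100)/(5/√21) = 2.75. df = 20, critical t = ±2.086. Reject H₀.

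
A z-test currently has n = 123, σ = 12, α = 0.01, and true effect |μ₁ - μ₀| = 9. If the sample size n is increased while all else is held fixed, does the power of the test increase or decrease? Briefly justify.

Power increases: a larger n shrinks the standard error σ/√n, moving the sampling distribution under H₁ further from the critical value.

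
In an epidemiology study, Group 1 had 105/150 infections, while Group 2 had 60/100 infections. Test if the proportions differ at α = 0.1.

p̂₁ = 0.7, p̂₂ = 0.6, pooled p̂ = 0.66. z = 1.635. Critical: ±1.645. Fail to reject H₀.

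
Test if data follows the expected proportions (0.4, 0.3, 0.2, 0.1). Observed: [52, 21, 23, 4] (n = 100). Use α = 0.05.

Expected: [40.0, 30.0, 20.0, 10.0]. χ² = 10.35. df = 3, critical = 7.815. Reject H₀.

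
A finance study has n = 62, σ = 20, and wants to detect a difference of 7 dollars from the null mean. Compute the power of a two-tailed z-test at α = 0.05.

SE = σ/√n = 20/√62 = 2.54. Non-centrality λ = d/SE = 7/2.54 = 2.756. Power ≈ Φ(λ - z_{α/2}) = Φ(2.756 - 1.96) = Φ(0.796) = 0.787.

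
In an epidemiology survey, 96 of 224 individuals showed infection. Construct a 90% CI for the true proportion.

p̂ = 0.429. CI = p̂ ± z*√(p̂(1-p̂)/n) = (0.374, 0.483)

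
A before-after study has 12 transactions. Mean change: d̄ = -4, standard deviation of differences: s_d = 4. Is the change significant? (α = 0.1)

t = d̄/(s_d/√n) = -4/(4/√12) = -3.464. df = 11, critical t = ±1.796. Reject H₀.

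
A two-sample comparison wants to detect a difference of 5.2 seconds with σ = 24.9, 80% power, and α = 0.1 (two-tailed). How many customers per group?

n per group = 2(z_α/2 + z_β)²σ²/d² = 2×(1.645 + 0.84)²×24.9²/5.2² = 283.2 → n = 284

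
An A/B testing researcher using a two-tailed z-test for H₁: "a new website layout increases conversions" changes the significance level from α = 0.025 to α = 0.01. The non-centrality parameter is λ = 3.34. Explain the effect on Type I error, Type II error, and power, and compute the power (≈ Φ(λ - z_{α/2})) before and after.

Decreasing α from 0.025 to 0.01:
• Type I error rate decreases (α is the Type I rate by definition).
• Critical value moves from z_{α/2} = 2.241 to 2.576, so power = Φ(λ - z_{α/2}) goes from Φ(3.34 - 2.241) = 0.864 to Φ(3.34 - 2.576) = 0.778.
• Type II error rate β = 1 - power therefore increases (0.136 → 0.222).
Appropriate when false positives are costly — here, rolling out a layout that doesn't actually help — wasted engineering effort.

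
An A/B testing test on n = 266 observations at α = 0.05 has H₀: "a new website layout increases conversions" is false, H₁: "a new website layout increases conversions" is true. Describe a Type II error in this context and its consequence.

Type II error: failing to reject H₀ when it is false — concluding that a new website layout increases conversions is not supported when in fact it is. Consequence: discarding a layout that would have improved conversions — lost revenue.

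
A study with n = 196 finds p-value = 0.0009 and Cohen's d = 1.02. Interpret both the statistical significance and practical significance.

Statistically significant (p = 0.0009 < 0.05). Cohen's d = 1.02 indicates a large effect size. Both statistical and practical significance should be considered.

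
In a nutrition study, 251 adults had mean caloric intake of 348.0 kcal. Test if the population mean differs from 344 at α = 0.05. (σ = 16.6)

z = (x̄ - μ₀)/(σ/√n) = (348.0 - 344)/(16.6/√251) = 3.818. Critical value: ±1.96. Since |3.818| > 1.96, Reject H₀.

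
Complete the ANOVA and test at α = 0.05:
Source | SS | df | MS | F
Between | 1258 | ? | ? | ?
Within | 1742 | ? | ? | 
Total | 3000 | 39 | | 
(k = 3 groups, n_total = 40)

df_between = 2, df_within = 37. MS_between = 629.0, MS_within = 47.08. F = 13.36, F_crit ≈ 3.252. Reject H₀.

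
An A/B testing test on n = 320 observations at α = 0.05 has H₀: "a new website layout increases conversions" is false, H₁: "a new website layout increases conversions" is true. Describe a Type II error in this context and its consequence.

Type II error: failing to reject H₀ when it is false — concluding that a new website layout increases conversions is not supported when in fact it is. Consequence: discarding a layout that would have improved conversions — lost revenue.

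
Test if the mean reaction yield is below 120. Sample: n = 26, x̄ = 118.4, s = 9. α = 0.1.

t = (118.4 - 120)/(9/√26) = -0.906, df = 25. Critical t = -1.316. Fail to reject H₀.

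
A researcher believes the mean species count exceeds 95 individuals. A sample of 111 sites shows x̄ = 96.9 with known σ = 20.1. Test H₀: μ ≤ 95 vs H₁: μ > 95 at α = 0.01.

z = 0.996. Critical value: 2.33. Fail to reject H₀.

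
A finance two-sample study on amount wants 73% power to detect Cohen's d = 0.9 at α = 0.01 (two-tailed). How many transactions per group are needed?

z_{α/2} = 2.576, z_β = Φ⁻¹(0.73) = 0.613. For large effect (d = 0.9): n per group = 2(z_{α/2} + z_β)²/d² = 2(2.576 + 0.613)²/0.9² = 25.1 → 26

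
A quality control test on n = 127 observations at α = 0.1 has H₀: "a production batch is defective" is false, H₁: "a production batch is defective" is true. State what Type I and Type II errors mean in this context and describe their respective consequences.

Type I (false positive): concluding that a production batch is defective when it is not — scrapping a good batch — wasted material and cost for no reason. Type II (false negative): failing to conclude that a production batch is defective when it is — shipping a defective batch — faulty products reach customers. Which is costlier depends on domain priorities and is a judgement call rather than a statistical fact.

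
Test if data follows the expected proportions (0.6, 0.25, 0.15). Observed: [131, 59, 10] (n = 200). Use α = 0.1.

Expected: [120.0, 50.0, 30.0]. χ² = 15.962. df = 2, critical = 4.605. Reject H₀.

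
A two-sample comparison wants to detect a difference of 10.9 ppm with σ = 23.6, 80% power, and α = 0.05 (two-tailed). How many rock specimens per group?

n per group = 2(z_α/2 + z_β)²σ²/d² = 2×(1.96 + 0.84)²×23.6²/10.9² = 73.5 → n = 74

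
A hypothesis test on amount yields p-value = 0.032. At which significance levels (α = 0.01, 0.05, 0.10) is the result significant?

p = 0.032. Significant at: α = 0.05, 0.1.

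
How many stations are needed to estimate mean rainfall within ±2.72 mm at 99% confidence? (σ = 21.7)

n = (z*σ/E)² = (2.576×21.7/2.72)² = 422.4 → n = 423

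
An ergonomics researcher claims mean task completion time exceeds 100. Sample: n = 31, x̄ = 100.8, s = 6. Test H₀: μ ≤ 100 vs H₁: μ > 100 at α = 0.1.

t = (100.8 - 100)/(6/√31) = 0.742, df = 30. Critical t = 1.31. Fail to reject H₀.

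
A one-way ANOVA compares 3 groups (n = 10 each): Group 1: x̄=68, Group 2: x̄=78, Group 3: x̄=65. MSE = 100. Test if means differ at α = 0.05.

Grand mean = 70.33. SS_between = 926.67, MS_between = 463.33. F = 4.633, F_crit ≈ 3.354. Reject H₀.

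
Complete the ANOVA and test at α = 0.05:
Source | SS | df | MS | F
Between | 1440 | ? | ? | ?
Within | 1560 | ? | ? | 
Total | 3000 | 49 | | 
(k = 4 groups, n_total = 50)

df_between = 3, df_within = 46. MS_between = 480.0, MS_within = 33.91. F = 14.154, F_crit ≈ 2.807. Reject H₀.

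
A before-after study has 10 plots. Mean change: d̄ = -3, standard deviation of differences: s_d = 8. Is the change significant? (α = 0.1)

t = d̄/(s_d/√n) = -3/(8/√10) = -1.186. df = 9, critical t = ±1.833. Fail to reject H₀.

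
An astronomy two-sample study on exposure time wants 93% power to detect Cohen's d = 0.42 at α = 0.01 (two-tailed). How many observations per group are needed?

z_{α/2} = 2.576, z_β = Φ⁻¹(0.93) = 1.476. For small effect (d = 0.42): n per group = 2(z_{α/2} + z_β)²/d² = 2(2.576 + 1.476)²/0.42² = 186.2 → 187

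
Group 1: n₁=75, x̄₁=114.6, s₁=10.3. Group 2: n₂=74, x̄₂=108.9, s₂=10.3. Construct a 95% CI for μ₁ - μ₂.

Difference = 5.7. SE = √(10.3²/75 + 10.3²/74) = 1.688. CI = (2.39, 9.01)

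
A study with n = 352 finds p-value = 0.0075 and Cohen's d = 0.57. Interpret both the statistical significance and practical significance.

Statistically significant (p = 0.0075 < 0.05). Cohen's d = 0.57 indicates a medium effect size. Both statistical and practical significance should be considered.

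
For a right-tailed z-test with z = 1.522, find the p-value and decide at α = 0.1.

p = P(Z > 1.522) = 1 - Φ(1.522) ≈ 0.064. Since p < 0.1, reject H₀ (significant) at α = 0.1.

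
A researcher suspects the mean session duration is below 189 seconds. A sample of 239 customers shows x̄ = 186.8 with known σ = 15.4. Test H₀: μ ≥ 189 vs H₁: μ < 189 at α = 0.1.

z = -2.209. Critical value: -1.28. Reject H₀.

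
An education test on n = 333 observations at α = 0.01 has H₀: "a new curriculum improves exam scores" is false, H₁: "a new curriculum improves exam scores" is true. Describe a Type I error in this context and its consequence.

Type I error: rejecting H₀ when it is true — concluding that a new curriculum improves exam scores when in fact it is not. Consequence: adopting a curriculum that gives no real benefit — disruption for nothing.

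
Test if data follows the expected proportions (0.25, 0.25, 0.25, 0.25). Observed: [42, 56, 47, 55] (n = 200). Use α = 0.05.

Expected: [50.0, 50.0, 50.0, 50.0]. χ² = 2.68. df = 3, critical = 7.815. Fail to reject H₀.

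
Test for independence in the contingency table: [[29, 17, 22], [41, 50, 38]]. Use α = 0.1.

χ² = 4.08. df = 2, critical = 4.605. Fail to reject H₀. No evidence of dependence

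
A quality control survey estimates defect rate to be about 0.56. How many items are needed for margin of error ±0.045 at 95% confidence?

n = z²p(1-p)/E² = 1.96²×0.56×0.44/0.045² = 467.4 → n = 468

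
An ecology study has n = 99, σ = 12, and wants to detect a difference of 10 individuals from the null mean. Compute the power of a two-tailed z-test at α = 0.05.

SE = σ/√n = 12/√99 = 1.206. Non-centrality λ = d/SE = 10/1.206 = 8.292. Power ≈ Φ(λ - z_{α/2}) = Φ(8.292 - 1.96) = Φ(6.332) = 1.0.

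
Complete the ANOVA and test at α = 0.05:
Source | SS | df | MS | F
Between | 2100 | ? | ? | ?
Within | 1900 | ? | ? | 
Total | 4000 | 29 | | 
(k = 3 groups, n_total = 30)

df_between = 2, df_within = 27. MS_between = 1050.0, MS_within = 70.37. F = 14.921, F_crit ≈ 3.354. Reject H₀.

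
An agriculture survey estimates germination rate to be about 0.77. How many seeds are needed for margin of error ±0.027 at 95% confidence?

n = z²p(1-p)/E² = 1.96²×0.77×0.23/0.027² = 933.3 → n = 934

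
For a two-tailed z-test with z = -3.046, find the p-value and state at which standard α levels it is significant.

p = 2·P(Z > |-3.046|) = 2·(1 - Φ(3.046)) ≈ 0.0023. Significant at α = 0.1; Significant at α = 0.05; Significant at α = 0.01.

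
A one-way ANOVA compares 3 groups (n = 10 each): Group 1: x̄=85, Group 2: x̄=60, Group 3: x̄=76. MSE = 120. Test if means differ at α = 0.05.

Grand mean = 73.67. SS_between = 3206.67, MS_between = 1603.33. F = 13.361, F_crit ≈ 3.354. Reject H₀.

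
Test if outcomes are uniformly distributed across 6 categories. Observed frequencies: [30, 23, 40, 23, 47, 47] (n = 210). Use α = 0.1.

Expected = 35 each. χ² = Σ(O-E)²/E = 17.886. df = 5, critical value = 9.236. Reject H₀.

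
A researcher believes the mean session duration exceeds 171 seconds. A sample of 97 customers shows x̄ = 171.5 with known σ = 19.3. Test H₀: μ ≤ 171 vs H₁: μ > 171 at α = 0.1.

z = 0.255. Critical value: 1.28. Fail to reject H₀.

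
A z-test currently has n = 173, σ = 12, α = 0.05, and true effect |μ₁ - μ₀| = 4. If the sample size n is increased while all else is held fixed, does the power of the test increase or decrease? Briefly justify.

Power increases: a larger n shrinks the standard error σ/√n, moving the sampling distribution under H₁ further from the critical value.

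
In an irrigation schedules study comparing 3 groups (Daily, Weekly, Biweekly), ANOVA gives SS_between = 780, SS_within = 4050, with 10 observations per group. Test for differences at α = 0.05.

df_between = 2, df_within = 27. F = MS_between/MS_within = 390.0/150.0 = 2.6. F_crit ≈ 3.354. Fail to reject H₀.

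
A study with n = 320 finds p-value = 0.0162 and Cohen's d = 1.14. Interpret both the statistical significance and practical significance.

Statistically significant (p = 0.0162 < 0.05). Cohen's d = 1.14 indicates a large effect size. Both statistical and practical significance should be considered.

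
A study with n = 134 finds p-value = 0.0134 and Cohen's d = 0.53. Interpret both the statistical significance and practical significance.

Statistically significant (p = 0.0134 < 0.05). Cohen's d = 0.53 indicates a medium effect size. Both statistical and practical significance should be considered.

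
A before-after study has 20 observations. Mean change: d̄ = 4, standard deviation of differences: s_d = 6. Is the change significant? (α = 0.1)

t = d̄/(s_d/√n) = 4/(6/√20) = 2.981. df = 19, critical t = ±1.729. Reject H₀.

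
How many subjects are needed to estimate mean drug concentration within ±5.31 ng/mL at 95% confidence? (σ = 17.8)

n = (z*σ/E)² = (1.96×17.8/5.31)² = 43.2 → n = 44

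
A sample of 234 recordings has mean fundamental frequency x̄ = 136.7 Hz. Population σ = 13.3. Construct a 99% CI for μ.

CI = x̄ ± z*(σ/√n) = 136.7 ± 2.576(13.3/√234) = 136.7 ± 2.24 = (134.46, 138.94)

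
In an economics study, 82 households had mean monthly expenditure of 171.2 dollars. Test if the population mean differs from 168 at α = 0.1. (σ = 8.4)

z = (x̄ - μ₀)/(σ/√n) = (171.2 - 168)/(8.4/√82) = 3.45. Critical value: ±1.645. Since |3.45| > 1.645, Reject H₀.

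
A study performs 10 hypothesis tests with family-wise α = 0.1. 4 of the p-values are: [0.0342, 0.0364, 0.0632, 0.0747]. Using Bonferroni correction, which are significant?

Bonferroni α = 0.1/10 = 0.01. None of the given p-values are significant.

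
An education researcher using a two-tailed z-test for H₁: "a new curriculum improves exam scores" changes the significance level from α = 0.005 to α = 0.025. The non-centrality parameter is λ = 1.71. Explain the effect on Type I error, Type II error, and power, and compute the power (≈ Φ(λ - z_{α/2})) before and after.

Increasing α from 0.005 to 0.025:
• Type I error rate increases (α is the Type I rate by definition).
• Critical value moves from z_{α/2} = 2.807 to 2.241, so power = Φ(λ - z_{α/2}) goes from Φ(1.71 - 2.807) = 0.136 to Φ(1.71 - 2.241) = 0.298.
• Type II error rate β = 1 - power therefore decreases (0.864 → 0.702).
Appropriate when false negatives are costly — here, keeping the old curriculum when the new one would have helped students.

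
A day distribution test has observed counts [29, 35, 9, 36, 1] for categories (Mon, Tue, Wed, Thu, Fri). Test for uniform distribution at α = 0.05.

Expected = 22 each. χ² = Σ(O-E)²/E = 46.545. df = 4, critical value = 9.488. Reject H₀.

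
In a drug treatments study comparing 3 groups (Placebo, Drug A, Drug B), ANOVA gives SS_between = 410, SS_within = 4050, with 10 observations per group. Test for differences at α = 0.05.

df_between = 2, df_within = 27. F = MS_between/MS_within = 205.0/150.0 = 1.367. F_crit ≈ 3.354. Fail to reject H₀.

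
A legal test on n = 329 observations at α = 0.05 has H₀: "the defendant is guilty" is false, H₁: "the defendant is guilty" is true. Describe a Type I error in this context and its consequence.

Type I error: rejecting H₀ when it is true — concluding that the defendant is guilty when in fact it is not. Consequence: convicting an innocent person.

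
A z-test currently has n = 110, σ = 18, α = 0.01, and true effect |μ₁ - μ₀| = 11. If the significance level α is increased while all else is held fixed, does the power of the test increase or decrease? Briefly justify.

Power increases: a larger α lowers the critical value, so more of the H₁ sampling distribution falls in the rejection region.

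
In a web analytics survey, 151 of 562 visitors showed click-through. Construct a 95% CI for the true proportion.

p̂ = 0.269. CI = p̂ ± z*√(p̂(1-p̂)/n) = (0.232, 0.305)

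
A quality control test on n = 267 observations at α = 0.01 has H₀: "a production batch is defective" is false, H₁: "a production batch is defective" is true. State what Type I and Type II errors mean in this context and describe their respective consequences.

Type I (false positive): concluding that a production batch is defective when it is not — scrapping a good batch — wasted material and cost for no reason. Type II (false negative): failing to conclude that a production batch is defective when it is — shipping a defective batch — faulty products reach customers. Which is costlier depends on domain priorities and is a judgement call rather than a statistical fact.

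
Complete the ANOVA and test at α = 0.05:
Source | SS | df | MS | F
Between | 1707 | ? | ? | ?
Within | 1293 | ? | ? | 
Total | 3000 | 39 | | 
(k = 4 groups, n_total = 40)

df_between = 3, df_within = 36. MS_between = 569.0, MS_within = 35.92. F = 15.842, F_crit ≈ 2.866. Reject H₀.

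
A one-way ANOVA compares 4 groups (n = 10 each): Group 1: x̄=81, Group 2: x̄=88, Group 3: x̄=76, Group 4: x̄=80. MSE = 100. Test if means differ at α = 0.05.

Grand mean = 81.25. SS_between = 747.5, MS_between = 249.17. F = 2.492, F_crit ≈ 2.866. Fail to reject H₀.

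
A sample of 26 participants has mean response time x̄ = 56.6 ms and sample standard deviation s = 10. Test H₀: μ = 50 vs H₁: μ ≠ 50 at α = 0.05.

t = (x̄ - μ₀)/(s/√n) = (56.6 - 50)/(10/√26) = 3.365. df = 25, critical t = ±2.06. Reject H₀.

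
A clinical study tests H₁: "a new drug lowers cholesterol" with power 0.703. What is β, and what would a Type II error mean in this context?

β = 1 - power = 1 - 0.703 = 0.297. A Type II error is failing to reject H₀ when H₀ is false (false negative) — here, failing to conclude that a new drug lowers cholesterol when in fact it is true. Consequence: shelving an effective drug — patients miss out on a treatment that would have helped.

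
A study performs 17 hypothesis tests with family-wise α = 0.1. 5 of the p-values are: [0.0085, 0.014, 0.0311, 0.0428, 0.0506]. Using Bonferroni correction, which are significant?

Bonferroni α = 0.1/17 = 0.00588. None of the given p-values are significant.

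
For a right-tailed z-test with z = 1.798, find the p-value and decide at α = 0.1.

p = P(Z > 1.798) = 1 - Φ(1.798) ≈ 0.0361. Since p < 0.1, reject H₀ (significant) at α = 0.1.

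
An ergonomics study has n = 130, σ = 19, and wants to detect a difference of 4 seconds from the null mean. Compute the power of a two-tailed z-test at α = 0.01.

SE = σ/√n = 19/√130 = 1.666. Non-centrality λ = d/SE = 4/1.666 = 2.4. Power ≈ Φ(λ - z_{α/2}) = Φ(2.4 - 2.576) = Φ(-0.176) = 0.43.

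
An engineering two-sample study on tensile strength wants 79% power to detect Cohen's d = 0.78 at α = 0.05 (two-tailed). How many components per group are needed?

z_{α/2} = 1.96, z_β = Φ⁻¹(0.79) = 0.806. For medium effect (d = 0.78): n per group = 2(z_{α/2} + z_β)²/d² = 2(1.96 + 0.806)²/0.78² = 25.2 → 26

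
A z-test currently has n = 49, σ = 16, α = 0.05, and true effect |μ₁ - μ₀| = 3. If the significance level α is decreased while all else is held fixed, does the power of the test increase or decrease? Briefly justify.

Power decreases: a smaller α raises the critical value, so less of the H₁ sampling distribution falls in the rejection region.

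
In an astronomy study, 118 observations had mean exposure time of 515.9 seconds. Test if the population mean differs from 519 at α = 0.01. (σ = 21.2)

z = (x̄ - μ₀)/(σ/√n) = (515.9 - 519)/(21.2/√118) = -1.588. Critical value: ±2.576. Since |-1.588| ≤ 2.576, Fail to reject H₀.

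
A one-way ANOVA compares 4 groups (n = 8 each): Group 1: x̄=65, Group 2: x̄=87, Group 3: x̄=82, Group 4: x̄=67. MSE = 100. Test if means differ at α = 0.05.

Grand mean = 75.25. SS_between = 2854.0, MS_between = 951.33. F = 9.513, F_crit ≈ 2.947. Reject H₀.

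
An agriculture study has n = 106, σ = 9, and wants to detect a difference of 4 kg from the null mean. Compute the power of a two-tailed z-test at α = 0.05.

SE = σ/√n = 9/√106 = 0.874. Non-centrality λ = d/SE = 4/0.874 = 4.576. Power ≈ Φ(λ - z_{α/2}) = Φ(4.576 - 1.96) = Φ(2.616) = 0.996.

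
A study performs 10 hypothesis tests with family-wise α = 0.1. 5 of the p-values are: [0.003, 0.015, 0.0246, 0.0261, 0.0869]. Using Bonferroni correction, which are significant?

Bonferroni α = 0.1/10 = 0.01. Significant p-values: [0.003]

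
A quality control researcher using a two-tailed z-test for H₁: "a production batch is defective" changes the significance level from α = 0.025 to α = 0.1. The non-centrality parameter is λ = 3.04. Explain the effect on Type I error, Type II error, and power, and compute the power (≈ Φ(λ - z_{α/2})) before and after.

Increasing α from 0.025 to 0.1:
• Type I error rate increases (α is the Type I rate by definition).
• Critical value moves from z_{α/2} = 2.241 to 1.645, so power = Φ(λ - z_{α/2}) goes from Φ(3.04 - 2.241) = 0.788 to Φ(3.04 - 1.645) = 0.918.
• Type II error rate β = 1 - power therefore decreases (0.212 → 0.082).
Appropriate when false negatives are costly — here, shipping a defective batch — faulty products reach customers.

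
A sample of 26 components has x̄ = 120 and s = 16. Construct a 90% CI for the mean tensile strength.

CI = x̄ ± t*(s/√n) = 120 ± 1.708(16/√26) = (114.64, 125.36)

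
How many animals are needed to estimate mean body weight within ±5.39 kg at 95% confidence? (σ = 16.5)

n = (z*σ/E)² = (1.96×16.5/5.39)² = 36.0 → n = 36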